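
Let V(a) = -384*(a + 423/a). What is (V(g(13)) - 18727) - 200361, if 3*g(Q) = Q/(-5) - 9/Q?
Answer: -491413296/6955 ≈ -70656.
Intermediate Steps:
g(Q) = -3/Q - Q/15 (g(Q) = (Q/(-5) - 9/Q)/3 = (Q*(-⅕) - 9/Q)/3 = (-Q/5 - 9/Q)/3 = (-9/Q - Q/5)/3 = -3/Q - Q/15)
V(a) = -162432/a - 384*a
(V(g(13)) - 18727) - 200361 = ((-162432/(-3/13 - 1/15*13) - 384*(-3/13 - 1/15*13)) - 18727) - 200361 = ((-162432/(-3*1/13 - 13/15) - 384*(-3*1/13 - 13/15)) - 18727) - 200361 = ((-162432/(-3/13 - 13/15) - 384*(-3/13 - 13/15)) - 18727) - 200361 = ((-162432/(-214/195) - 384*(-214/195)) - 18727) - 200361 = ((-162432*(-195/214) + 27392/65) - 18727) - 200361 = ((15837120/107 + 27392/65) - 18727) - 200361 = (1032343744/6955 - 18727) - 200361 = 902097459/6955 - 200361 = -491413296/6955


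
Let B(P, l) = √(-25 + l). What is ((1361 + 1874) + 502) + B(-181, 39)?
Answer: 3737 + √14 ≈ 3740.7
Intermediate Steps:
((1361 + 1874) + 502) + B(-181, 39) = ((1361 + 1874) + 502) + √(-25 + 39) = (3235 + 502) + √14 = 3737 + √14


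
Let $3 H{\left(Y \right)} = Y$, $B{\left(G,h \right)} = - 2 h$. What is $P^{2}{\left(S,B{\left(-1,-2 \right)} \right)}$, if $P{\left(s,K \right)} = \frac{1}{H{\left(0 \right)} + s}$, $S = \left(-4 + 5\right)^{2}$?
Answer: $1$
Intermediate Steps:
$H{\left(Y \right)} = \frac{Y}{3}$
$S = 1$ ($S = 1^{2} = 1$)
$P{\left(s,K \right)} = \frac{1}{s}$ ($P{\left(s,K \right)} = \frac{1}{\frac{1}{3} \cdot 0 + s} = \frac{1}{0 + s} = \frac{1}{s}$)
$P^{2}{\left(S,B{\left(-1,-2 \right)} \right)} = \left(1^{-1}\right)^{2} = 1^{2} = 1$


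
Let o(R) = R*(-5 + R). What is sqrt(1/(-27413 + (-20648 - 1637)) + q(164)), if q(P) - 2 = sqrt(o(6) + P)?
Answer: sqrt(548859190 + 274432356*sqrt(170))/16566 ≈ 3.8779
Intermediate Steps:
q(P) = 2 + sqrt(6 + P) (q(P) = 2 + sqrt(6*(-5 + 6) + P) = 2 + sqrt(6*1 + P) = 2 + sqrt(6 + P))
sqrt(1/(-27413 + (-20648 - 1637)) + q(164)) = sqrt(1/(-27413 + (-20648 - 1637)) + (2 + sqrt(6 + 164))) = sqrt(1/(-27413 - 22285) + (2 + sqrt(170))) = sqrt(1/(-49698) + (2 + sqrt(170))) = sqrt(-1/49698 + (2 + sqrt(170))) = sqrt(99395/49698 + sqrt(170))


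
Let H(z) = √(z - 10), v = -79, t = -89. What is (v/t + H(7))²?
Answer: -17522/7921 + 158*I*√3/89 ≈ -2.2121 + 3.0749*I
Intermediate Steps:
H(z) = √(-10 + z)
(v/t + H(7))² = (-79/(-89) + √(-10 + 7))² = (-79*(-1/89) + √(-3))² = (79/89 + I*√3)²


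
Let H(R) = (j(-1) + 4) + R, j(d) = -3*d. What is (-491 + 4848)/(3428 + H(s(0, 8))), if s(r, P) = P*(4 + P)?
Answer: 4357/3531 ≈ 1.2339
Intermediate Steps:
H(R) = 7 + R (H(R) = (-3*(-1) + 4) + R = (3 + 4) + R = 7 + R)
(-491 + 4848)/(3428 + H(s(0, 8))) = (-491 + 4848)/(3428 + (7 + 8*(4 + 8))) = 4357/(3428 + (7 + 8*12)) = 4357/(3428 + (7 + 96)) = 4357/(3428 + 103) = 4357/3531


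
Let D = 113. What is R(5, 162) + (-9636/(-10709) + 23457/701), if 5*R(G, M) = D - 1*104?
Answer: 1357342326/37535045 ≈ 36.162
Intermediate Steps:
R(G, M) = 9/5 (R(G, M) = (113 - 1*104)/5 = (113 - 104)/5 = (⅕)*9 = 9/5)
R(5, 162) + (-9636/(-10709) + 23457/701) = 9/5 + (-9636/(-10709) + 23457/701) = 9/5 + (-9636*(-1/10709) + 23457*(1/701)) = 9/5 + (9636/10709 + 23457/701) = 9/5 + 257955849/7507009 = 1357342326/37535045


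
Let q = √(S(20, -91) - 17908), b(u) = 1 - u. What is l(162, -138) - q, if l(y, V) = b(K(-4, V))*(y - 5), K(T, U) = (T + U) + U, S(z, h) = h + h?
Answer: 44117 - 3*I*√2010 ≈ 44117.0 - 134.5*I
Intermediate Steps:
S(z, h) = 2*h
K(T, U) = T + 2*U
l(y, V) = (-5 + y)*(5 - 2*V) (l(y, V) = (1 - (-4 + 2*V))*(y - 5) = (1 + (4 - 2*V))*(-5 + y) = (5 - 2*V)*(-5 + y) = (-5 + y)*(5 - 2*V))
q = 3*I*√2010 (q = √(2*(-91) - 17908) = √(-182 - 17908) = √(-18090) = 3*I*√2010 ≈ 134.5*I)
l(162, -138) - q = -(-5 + 162)*(-5 + 2*(-138)) - 3*I*√2010 = -1*157*(-5 - 276) - 3*I*√2010 = -1*157*(-281) - 3*I*√2010 = 44117 - 3*I*√2010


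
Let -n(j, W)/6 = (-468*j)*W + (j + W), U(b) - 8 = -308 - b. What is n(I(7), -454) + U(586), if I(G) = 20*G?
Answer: -178475482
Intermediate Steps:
U(b) = -300 - b (U(b) = 8 + (-308 - b) = -300 - b)
n(j, W) = -6*W - 6*j + 2808*W*j (n(j, W) = -6*((-468*j)*W + (j + W)) = -6*(-468*W*j + (W + j)) = -6*(W + j - 468*W*j) = -6*W - 6*j + 2808*W*j)
n(I(7), -454) + U(586) = (-6*(-454) - 120*7 + 2808*(-454)*(20*7)) + (-300 - 1*586) = (2724 - 6*140 + 2808*(-454)*140) + (-300 - 586) = (2724 - 840 - 178476480) - 886 = -178474596 - 886 = -178475482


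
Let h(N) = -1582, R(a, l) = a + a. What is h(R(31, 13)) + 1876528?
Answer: 1874946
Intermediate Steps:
R(a, l) = 2*a
h(R(31, 13)) + 1876528 = -1582 + 1876528 = 1874946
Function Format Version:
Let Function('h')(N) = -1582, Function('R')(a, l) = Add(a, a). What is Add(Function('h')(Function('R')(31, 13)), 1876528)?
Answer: 1874946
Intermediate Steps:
Function('R')(a, l) = Mul(2, a)
Add(Function('h')(Function('R')(31, 13)), 1876528) = Add(-1582, 1876528) = 1874946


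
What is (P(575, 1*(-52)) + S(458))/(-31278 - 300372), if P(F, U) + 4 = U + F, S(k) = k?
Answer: -977/331650 ≈ -0.0029459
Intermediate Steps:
P(F, U) = -4 + F + U (P(F, U) = -4 + (U + F) = -4 + (F + U) = -4 + F + U)
(P(575, 1*(-52)) + S(458))/(-31278 - 300372) = ((-4 + 575 + 1*(-52)) + 458)/(-31278 - 300372) = ((-4 + 575 - 52) + 458)/(-331650) = (519 + 458)*(-1/331650) = 977*(-1/331650) = -977/331650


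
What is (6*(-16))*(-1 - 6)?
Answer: 672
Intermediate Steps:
(6*(-16))*(-1 - 6) = -96*(-7) = 672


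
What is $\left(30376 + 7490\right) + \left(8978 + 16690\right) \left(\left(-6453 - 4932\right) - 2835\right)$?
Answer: $-364961094$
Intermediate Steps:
$\left(30376 + 7490\right) + \left(8978 + 16690\right) \left(\left(-6453 - 4932\right) - 2835\right) = 37866 + 25668 \left(-11385 - 2835\right) = 37866 + 25668 \left(-14220\right) = 37866 - 364998960 = -364961094$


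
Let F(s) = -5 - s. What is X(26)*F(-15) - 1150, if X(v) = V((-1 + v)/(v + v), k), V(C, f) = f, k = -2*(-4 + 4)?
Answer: -1150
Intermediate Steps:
k = 0 (k = -2*0 = 0)
X(v) = 0
X(26)*F(-15) - 1150 = 0*(-5 - 1*(-15)) - 1150 = 0*(-5 + 15) - 1150 = 0*10 - 1150 = 0 - 1150 = -1150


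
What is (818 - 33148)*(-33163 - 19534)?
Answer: 1703694010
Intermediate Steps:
(818 - 33148)*(-33163 - 19534) = -32330*(-52697) = 1703694010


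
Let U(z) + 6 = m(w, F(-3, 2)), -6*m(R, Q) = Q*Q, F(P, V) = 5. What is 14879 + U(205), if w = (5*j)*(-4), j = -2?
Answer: 89213/6 ≈ 14869.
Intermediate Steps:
w = 40 (w = (5*(-2))*(-4) = -10*(-4) = 40)
m(R, Q) = -Q²/6 (m(R, Q) = -Q*Q/6 = -Q²/6)
U(z) = -61/6 (U(z) = -6 - ⅙*5² = -6 - ⅙*25 = -6 - 25/6 = -61/6)
14879 + U(205) = 14879 - 61/6 = 89213/6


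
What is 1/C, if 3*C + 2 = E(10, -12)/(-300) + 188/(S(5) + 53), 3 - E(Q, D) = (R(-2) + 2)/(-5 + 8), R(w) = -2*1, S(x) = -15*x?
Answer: -3300/11611 ≈ -0.28421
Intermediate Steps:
R(w) = -2
E(Q, D) = 3 (E(Q, D) = 3 - (-2 + 2)/(-5 + 8) = 3 - 0/3 = 3 - 1*0 = 3 + 0 = 3)
C = -11611/3300 (C = -2/3 + (3/(-300) + 188/(-15*5 + 53))/3 = -2/3 + (3*(-1/300) + 188/(-75 + 53))/3 = -2/3 + (-1/100 + 188/(-22))/3 = -2/3 + (-1/100 + 188*(-1/22))/3 = -2/3 + (-1/100 - 94/11)/3 = -2/3 + (1/3)*(-9411/1100) = -2/3 - 3137/1100 = -11611/3300 ≈ -3.5185)
1/C = 1/(-11611/3300) = -3300/11611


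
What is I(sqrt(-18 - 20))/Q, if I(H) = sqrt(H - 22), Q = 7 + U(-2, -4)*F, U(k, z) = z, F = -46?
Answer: sqrt(-22 + I*sqrt(38))/191 ≈ 0.0034078 + 0.024792*I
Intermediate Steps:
Q = 191 (Q = 7 - 4*(-46) = 7 + 184 = 191)
I(H) = sqrt(-22 + H)
I(sqrt(-18 - 20))/Q = sqrt(-22 + sqrt(-18 - 20))/191 = sqrt(-22 + sqrt(-38))*(1/191) = sqrt(-22 + I*sqrt(38))*(1/191) = sqrt(-22 + I*sqrt(38))/191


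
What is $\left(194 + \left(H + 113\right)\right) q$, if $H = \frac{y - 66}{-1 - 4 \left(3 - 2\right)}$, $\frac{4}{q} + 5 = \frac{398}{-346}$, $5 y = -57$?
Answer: $- \frac{697363}{3325} \approx -209.73$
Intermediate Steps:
$y = - \frac{57}{5}$ ($y = \frac{1}{5} \left(-57\right) = - \frac{57}{5} \approx -11.4$)
$q = - \frac{173}{266}$ ($q = \frac{4}{-5 + \frac{398}{-346}} = \frac{4}{-5 + 398 \left(- \frac{1}{346}\right)} = \frac{4}{-5 - \frac{199}{173}} = \frac{4}{- \frac{1064}{173}} = 4 \left(- \frac{173}{1064}\right) = - \frac{173}{266} \approx -0.65038$)
$H = \frac{387}{25}$ ($H = \frac{- \frac{57}{5} - 66}{-1 - 4 \left(3 - 2\right)} = - \frac{387}{5 \left(-1 - 4\right)} = - \frac{387}{5 \left(-5\right)} = \left(- \frac{387}{5}\right) \left(- \frac{1}{5}\right) = \frac{387}{25} \approx 15.48$)
$\left(194 + \left(H + 113\right)\right) q = \left(194 + \left(\frac{387}{25} + 113\right)\right) \left(- \frac{173}{266}\right) = \left(194 + \frac{3212}{25}\right) \left(- \frac{173}{266}\right) = \frac{8062}{25} \left(- \frac{173}{266}\right) = - \frac{697363}{3325}$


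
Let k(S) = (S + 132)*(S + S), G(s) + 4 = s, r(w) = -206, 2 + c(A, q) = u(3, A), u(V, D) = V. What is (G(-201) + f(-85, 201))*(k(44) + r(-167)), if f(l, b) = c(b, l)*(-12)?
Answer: -3316194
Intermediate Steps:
c(A, q) = 1 (c(A, q) = -2 + 3 = 1)
G(s) = -4 + s
f(l, b) = -12 (f(l, b) = 1*(-12) = -12)
k(S) = 2*S*(132 + S) (k(S) = (132 + S)*(2*S) = 2*S*(132 + S))
(G(-201) + f(-85, 201))*(k(44) + r(-167)) = ((-4 - 201) - 12)*(2*44*(132 + 44) - 206) = (-205 - 12)*(2*44*176 - 206) = -217*(15488 - 206) = -217*15282 = -3316194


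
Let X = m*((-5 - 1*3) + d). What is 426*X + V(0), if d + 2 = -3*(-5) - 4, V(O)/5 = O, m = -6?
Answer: -2556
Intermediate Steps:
V(O) = 5*O
d = 9 (d = -2 + (-3*(-5) - 4) = -2 + (15 - 4) = -2 + 11 = 9)
X = -6 (X = -6*((-5 - 1*3) + 9) = -6*((-5 - 3) + 9) = -6*(-8 + 9) = -6*1 = -6)
426*X + V(0) = 426*(-6) + 5*0 = -2556 + 0 = -2556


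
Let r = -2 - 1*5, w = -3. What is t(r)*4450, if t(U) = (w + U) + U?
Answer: -75650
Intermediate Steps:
r = -7 (r = -2 - 5 = -7)
t(U) = -3 + 2*U (t(U) = (-3 + U) + U = -3 + 2*U)
t(r)*4450 = (-3 + 2*(-7))*4450 = (-3 - 14)*4450 = -17*4450 = -75650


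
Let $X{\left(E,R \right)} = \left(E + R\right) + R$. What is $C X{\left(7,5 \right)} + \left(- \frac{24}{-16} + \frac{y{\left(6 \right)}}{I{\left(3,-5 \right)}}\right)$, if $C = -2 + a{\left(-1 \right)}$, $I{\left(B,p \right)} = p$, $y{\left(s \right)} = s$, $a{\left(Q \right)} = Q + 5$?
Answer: $\frac{343}{10} \approx 34.3$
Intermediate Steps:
$a{\left(Q \right)} = 5 + Q$
$C = 2$ ($C = -2 + \left(5 - 1\right) = -2 + 4 = 2$)
$X{\left(E,R \right)} = E + 2 R$
$C X{\left(7,5 \right)} + \left(- \frac{24}{-16} + \frac{y{\left(6 \right)}}{I{\left(3,-5 \right)}}\right) = 2 \left(7 + 2 \cdot 5\right) + \left(- \frac{24}{-16} + \frac{6}{-5}\right) = 2 \left(7 + 10\right) + \left(\left(-24\right) \left(- \frac{1}{16}\right) + 6 \left(- \frac{1}{5}\right)\right) = 2 \cdot 17 + \left(\frac{3}{2} - \frac{6}{5}\right) = 34 + \frac{3}{10} = \frac{343}{10}$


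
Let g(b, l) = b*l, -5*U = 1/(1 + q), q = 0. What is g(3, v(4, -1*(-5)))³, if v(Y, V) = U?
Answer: -27/125 ≈ -0.21600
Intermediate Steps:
U = -⅕ (U = -1/(5*(1 + 0)) = -⅕/1 = -⅕*1 = -⅕ ≈ -0.20000)
v(Y, V) = -⅕
g(3, v(4, -1*(-5)))³ = (3*(-⅕))³ = (-⅗)³ = -27/125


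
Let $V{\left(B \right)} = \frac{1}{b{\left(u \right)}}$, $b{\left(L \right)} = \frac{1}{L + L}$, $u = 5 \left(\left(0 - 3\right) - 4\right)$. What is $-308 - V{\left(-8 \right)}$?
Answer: $-238$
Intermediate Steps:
$u = -35$ ($u = 5 \left(-3 - 4\right) = 5 \left(-7\right) = -35$)
$b{\left(L \right)} = \frac{1}{2 L}$
$V{\left(B \right)} = -70$ ($V{\left(B \right)} = \frac{1}{\frac{1}{2} \frac{1}{-35}} = \frac{1}{\frac{1}{2} \left(- \frac{1}{35}\right)} = \frac{1}{- \frac{1}{70}} = -70$)
$-308 - V{\left(-8 \right)} = -308 - -70 = -308 + 70 = -238$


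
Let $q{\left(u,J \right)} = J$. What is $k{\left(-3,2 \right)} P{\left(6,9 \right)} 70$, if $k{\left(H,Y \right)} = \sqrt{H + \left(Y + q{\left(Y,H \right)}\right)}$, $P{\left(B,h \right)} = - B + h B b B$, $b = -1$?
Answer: $- 46200 i \approx - 46200.0 i$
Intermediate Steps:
$P{\left(B,h \right)} = - B - h B^{2}$ ($P{\left(B,h \right)} = - B + h B \left(-1\right) B = - B + h - B B = - B + h \left(- B^{2}\right) = - B - h B^{2}$)
$k{\left(H,Y \right)} = \sqrt{Y + 2 H}$ ($k{\left(H,Y \right)} = \sqrt{H + \left(Y + H\right)} = \sqrt{H + \left(H + Y\right)} = \sqrt{Y + 2 H}$)
$k{\left(-3,2 \right)} P{\left(6,9 \right)} 70 = \sqrt{2 + 2 \left(-3\right)} 6 \left(-1 - 6 \cdot 9\right) 70 = \sqrt{2 - 6} \cdot 6 \left(-1 - 54\right) 70 = \sqrt{-4} \cdot 6 \left(-55\right) 70 = 2 i \left(-330\right) 70 = - 660 i 70 = - 46200 i$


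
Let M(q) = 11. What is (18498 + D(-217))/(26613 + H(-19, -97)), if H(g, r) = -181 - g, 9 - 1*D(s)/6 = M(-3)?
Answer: 2054/2939 ≈ 0.69888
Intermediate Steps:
D(s) = -12 (D(s) = 54 - 6*11 = 54 - 66 = -12)
(18498 + D(-217))/(26613 + H(-19, -97)) = (18498 - 12)/(26613 + (-181 - 1*(-19))) = 18486/(26613 + (-181 + 19)) = 18486/(26613 - 162) = 18486/26451 = 18486*(1/26451) = 2054/2939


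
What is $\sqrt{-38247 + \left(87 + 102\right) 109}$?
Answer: $i \sqrt{17646} \approx 132.84 i$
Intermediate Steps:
$\sqrt{-38247 + \left(87 + 102\right) 109} = \sqrt{-38247 + 189 \cdot 109} = \sqrt{-38247 + 20601} = \sqrt{-17646} = i \sqrt{17646}$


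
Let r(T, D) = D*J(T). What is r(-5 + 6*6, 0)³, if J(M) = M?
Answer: 0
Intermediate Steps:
r(T, D) = D*T
r(-5 + 6*6, 0)³ = (0*(-5 + 6*6))³ = (0*(-5 + 36))³ = (0*31)³ = 0³ = 0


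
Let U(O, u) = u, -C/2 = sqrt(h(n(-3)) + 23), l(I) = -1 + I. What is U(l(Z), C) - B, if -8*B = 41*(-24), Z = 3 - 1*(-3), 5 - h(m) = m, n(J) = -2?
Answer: -123 - 2*sqrt(30) ≈ -133.95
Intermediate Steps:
h(m) = 5 - m
Z = 6 (Z = 3 + 3 = 6)
C = -2*sqrt(30) (C = -2*sqrt((5 - 1*(-2)) + 23) = -2*sqrt((5 + 2) + 23) = -2*sqrt(7 + 23) = -2*sqrt(30) ≈ -10.954)
B = 123 (B = -41*(-24)/8 = -1/8*(-984) = 123)
U(l(Z), C) - B = -2*sqrt(30) - 1*123 = -2*sqrt(30) - 123 = -123 - 2*sqrt(30)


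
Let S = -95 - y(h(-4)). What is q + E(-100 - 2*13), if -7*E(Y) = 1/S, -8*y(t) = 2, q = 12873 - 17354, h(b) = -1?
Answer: -11888089/2653 ≈ -4481.0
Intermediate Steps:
q = -4481
y(t) = -1/4 (y(t) = -1/8*2 = -1/4)
S = -379/4 (S = -95 - 1*(-1/4) = -95 + 1/4 = -379/4 ≈ -94.750)
E(Y) = 4/2653 (E(Y) = -1/(7*(-379/4)) = -1/7*(-4/379) = 4/2653)
q + E(-100 - 2*13) = -4481 + 4/2653 = -11888089/2653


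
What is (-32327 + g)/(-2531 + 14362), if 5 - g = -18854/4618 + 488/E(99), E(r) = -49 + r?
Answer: -1866115171/682944475 ≈ -2.7325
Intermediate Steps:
g = -39096/57725 (g = 5 - (-18854/4618 + 488/(-49 + 99)) = 5 - (-18854*1/4618 + 488/50) = 5 - (-9427/2309 + 488*(1/50)) = 5 - (-9427/2309 + 244/25) = 5 - 1*327721/57725 = 5 - 327721/57725 = -39096/57725 ≈ -0.67728)
(-32327 + g)/(-2531 + 14362) = (-32327 - 39096/57725)/(-2531 + 14362) = -1866115171/57725/11831 = -1866115171/57725*1/11831 = -1866115171/682944475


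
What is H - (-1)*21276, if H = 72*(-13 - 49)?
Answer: 16812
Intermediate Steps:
H = -4464 (H = 72*(-62) = -4464)
H - (-1)*21276 = -4464 - (-1)*21276 = -4464 - 1*(-21276) = -4464 + 21276 = 16812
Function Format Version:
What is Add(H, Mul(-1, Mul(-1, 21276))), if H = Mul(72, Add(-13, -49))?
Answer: 16812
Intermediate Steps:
H = -4464 (H = Mul(72, -62) = -4464)
Add(H, Mul(-1, Mul(-1, 21276))) = Add(-4464, Mul(-1, Mul(-1, 21276))) = Add(-4464, Mul(-1, -21276)) = Add(-4464, 21276) = 16812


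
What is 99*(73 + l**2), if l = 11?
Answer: 19206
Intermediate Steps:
99*(73 + l**2) = 99*(73 + 11**2) = 99*(73 + 121) = 99*194 = 19206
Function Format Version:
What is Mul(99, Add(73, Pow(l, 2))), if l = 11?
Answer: 19206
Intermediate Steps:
Mul(99, Add(73, Pow(l, 2))) = Mul(99, Add(73, Pow(11, 2))) = Mul(99, Add(73, 121)) = Mul(99, 194) = 19206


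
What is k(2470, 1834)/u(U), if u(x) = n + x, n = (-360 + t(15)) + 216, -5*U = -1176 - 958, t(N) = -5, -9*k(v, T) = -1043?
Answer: 5215/12501 ≈ 0.41717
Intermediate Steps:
k(v, T) = 1043/9 (k(v, T) = -⅑*(-1043) = 1043/9)
U = 2134/5 (U = -(-1176 - 958)/5 = -⅕*(-2134) = 2134/5 ≈ 426.80)
n = -149 (n = (-360 - 5) + 216 = -365 + 216 = -149)
u(x) = -149 + x
k(2470, 1834)/u(U) = 1043/(9*(-149 + 2134/5)) = 1043/(9*(1389/5)) = (1043/9)*(5/1389) = 5215/12501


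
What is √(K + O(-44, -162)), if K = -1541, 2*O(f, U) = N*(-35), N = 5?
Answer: I*√6514/2 ≈ 40.355*I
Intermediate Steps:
O(f, U) = -175/2 (O(f, U) = (5*(-35))/2 = (½)*(-175) = -175/2)
√(K + O(-44, -162)) = √(-1541 - 175/2) = √(-3257/2) = I*√6514/2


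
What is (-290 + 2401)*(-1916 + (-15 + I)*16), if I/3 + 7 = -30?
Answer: -8300452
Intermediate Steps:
I = -111 (I = -21 + 3*(-30) = -21 - 90 = -111)
(-290 + 2401)*(-1916 + (-15 + I)*16) = (-290 + 2401)*(-1916 + (-15 - 111)*16) = 2111*(-1916 - 126*16) = 2111*(-1916 - 2016) = 2111*(-3932) = -8300452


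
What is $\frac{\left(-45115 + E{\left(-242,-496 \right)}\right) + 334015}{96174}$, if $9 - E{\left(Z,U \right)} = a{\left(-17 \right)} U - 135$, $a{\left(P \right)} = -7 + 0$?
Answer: $\frac{142786}{48087} \approx 2.9693$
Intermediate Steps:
$a{\left(P \right)} = -7$
$E{\left(Z,U \right)} = 144 + 7 U$ ($E{\left(Z,U \right)} = 9 - \left(- 7 U - 135\right) = 9 - \left(-135 - 7 U\right) = 9 + \left(135 + 7 U\right) = 144 + 7 U$)
$\frac{\left(-45115 + E{\left(-242,-496 \right)}\right) + 334015}{96174} = \frac{\left(-45115 + \left(144 + 7 \left(-496\right)\right)\right) + 334015}{96174} = \left(\left(-45115 + \left(144 - 3472\right)\right) + 334015\right) \frac{1}{96174} = \left(\left(-45115 - 3328\right) + 334015\right) \frac{1}{96174} = \left(-48443 + 334015\right) \frac{1}{96174} = 285572 \cdot \frac{1}{96174} = \frac{142786}{48087}$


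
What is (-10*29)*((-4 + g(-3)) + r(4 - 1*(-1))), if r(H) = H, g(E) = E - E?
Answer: -290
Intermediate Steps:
g(E) = 0
(-10*29)*((-4 + g(-3)) + r(4 - 1*(-1))) = (-10*29)*((-4 + 0) + (4 - 1*(-1))) = -290*(-4 + (4 + 1)) = -290*(-4 + 5) = -290*1 = -290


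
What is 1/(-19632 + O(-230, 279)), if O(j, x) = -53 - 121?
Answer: -1/19806 ≈ -5.0490e-5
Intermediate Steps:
O(j, x) = -174
1/(-19632 + O(-230, 279)) = 1/(-19632 - 174) = 1/(-19806) = -1/19806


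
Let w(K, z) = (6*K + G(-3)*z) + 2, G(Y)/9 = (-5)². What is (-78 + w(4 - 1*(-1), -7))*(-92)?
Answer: 149132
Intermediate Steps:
G(Y) = 225 (G(Y) = 9*(-5)² = 9*25 = 225)
w(K, z) = 2 + 6*K + 225*z (w(K, z) = (6*K + 225*z) + 2 = 2 + 6*K + 225*z)
(-78 + w(4 - 1*(-1), -7))*(-92) = (-78 + (2 + 6*(4 - 1*(-1)) + 225*(-7)))*(-92) = (-78 + (2 + 6*(4 + 1) - 1575))*(-92) = (-78 + (2 + 6*5 - 1575))*(-92) = (-78 + (2 + 30 - 1575))*(-92) = (-78 - 1543)*(-92) = -1621*(-92) = 149132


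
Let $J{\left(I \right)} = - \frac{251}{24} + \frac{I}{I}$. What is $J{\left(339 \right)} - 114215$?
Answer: $- \frac{2741387}{24} \approx -1.1422 \cdot 10^{5}$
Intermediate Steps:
$J{\left(I \right)} = - \frac{227}{24}$ ($J{\left(I \right)} = \left(-251\right) \frac{1}{24} + 1 = - \frac{251}{24} + 1 = - \frac{227}{24}$)
$J{\left(339 \right)} - 114215 = - \frac{227}{24} - 114215 = - \frac{2741387}{24}$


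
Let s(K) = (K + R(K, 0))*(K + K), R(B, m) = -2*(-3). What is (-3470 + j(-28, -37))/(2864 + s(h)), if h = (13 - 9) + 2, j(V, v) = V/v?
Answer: -64181/55648 ≈ -1.1533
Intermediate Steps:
R(B, m) = 6
h = 6 (h = 4 + 2 = 6)
s(K) = 2*K*(6 + K) (s(K) = (K + 6)*(K + K) = (6 + K)*(2*K) = 2*K*(6 + K))
(-3470 + j(-28, -37))/(2864 + s(h)) = (-3470 - 28/(-37))/(2864 + 2*6*(6 + 6)) = (-3470 - 28*(-1/37))/(2864 + 2*6*12) = (-3470 + 28/37)/(2864 + 144) = -128362/37/3008 = -128362/37*1/3008 = -64181/55648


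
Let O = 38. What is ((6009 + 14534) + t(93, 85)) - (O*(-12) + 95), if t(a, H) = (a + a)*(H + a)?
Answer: 54012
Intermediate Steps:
t(a, H) = 2*a*(H + a) (t(a, H) = (2*a)*(H + a) = 2*a*(H + a))
((6009 + 14534) + t(93, 85)) - (O*(-12) + 95) = ((6009 + 14534) + 2*93*(85 + 93)) - (38*(-12) + 95) = (20543 + 2*93*178) - (-456 + 95) = (20543 + 33108) - 1*(-361) = 53651 + 361 = 54012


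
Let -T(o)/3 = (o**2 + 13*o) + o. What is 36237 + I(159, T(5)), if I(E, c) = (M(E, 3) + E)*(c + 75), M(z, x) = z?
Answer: -30543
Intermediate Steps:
T(o) = -42*o - 3*o**2 (T(o) = -3*((o**2 + 13*o) + o) = -3*(o**2 + 14*o) = -42*o - 3*o**2)
I(E, c) = 2*E*(75 + c) (I(E, c) = (E + E)*(c + 75) = (2*E)*(75 + c) = 2*E*(75 + c))
36237 + I(159, T(5)) = 36237 + 2*159*(75 - 3*5*(14 + 5)) = 36237 + 2*159*(75 - 3*5*19) = 36237 + 2*159*(75 - 285) = 36237 + 2*159*(-210) = 36237 - 66780 = -30543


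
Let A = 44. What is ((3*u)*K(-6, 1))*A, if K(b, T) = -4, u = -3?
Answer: 1584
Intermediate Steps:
((3*u)*K(-6, 1))*A = ((3*(-3))*(-4))*44 = -9*(-4)*44 = 36*44 = 1584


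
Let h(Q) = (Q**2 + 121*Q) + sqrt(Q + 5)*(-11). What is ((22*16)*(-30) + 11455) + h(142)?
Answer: 38241 - 77*sqrt(3) ≈ 38108.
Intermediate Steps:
h(Q) = Q**2 - 11*sqrt(5 + Q) + 121*Q (h(Q) = (Q**2 + 121*Q) + sqrt(5 + Q)*(-11) = (Q**2 + 121*Q) - 11*sqrt(5 + Q) = Q**2 - 11*sqrt(5 + Q) + 121*Q)
((22*16)*(-30) + 11455) + h(142) = ((22*16)*(-30) + 11455) + (142**2 - 11*sqrt(5 + 142) + 121*142) = (352*(-30) + 11455) + (20164 - 77*sqrt(3) + 17182) = (-10560 + 11455) + (20164 - 77*sqrt(3) + 17182) = 895 + (20164 - 77*sqrt(3) + 17182) = 895 + (37346 - 77*sqrt(3)) = 38241 - 77*sqrt(3)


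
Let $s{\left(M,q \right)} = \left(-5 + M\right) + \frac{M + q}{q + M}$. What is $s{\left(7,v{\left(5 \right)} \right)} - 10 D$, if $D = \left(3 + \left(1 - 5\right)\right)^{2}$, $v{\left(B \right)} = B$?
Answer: $-7$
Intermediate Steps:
$s{\left(M,q \right)} = -4 + M$ ($s{\left(M,q \right)} = \left(-5 + M\right) + \frac{M + q}{M + q} = \left(-5 + M\right) + 1 = -4 + M$)
$D = 1$ ($D = \left(3 - 4\right)^{2} = \left(-1\right)^{2} = 1$)
$s{\left(7,v{\left(5 \right)} \right)} - 10 D = \left(-4 + 7\right) - 10 = 3 - 10 = -7$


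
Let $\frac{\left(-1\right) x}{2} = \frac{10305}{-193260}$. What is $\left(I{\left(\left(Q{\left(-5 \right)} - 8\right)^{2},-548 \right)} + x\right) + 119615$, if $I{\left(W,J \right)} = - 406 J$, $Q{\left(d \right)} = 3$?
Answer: $\frac{2203828213}{6442} \approx 3.421 \cdot 10^{5}$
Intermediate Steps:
$x = \frac{687}{6442}$ ($x = - 2 \frac{10305}{-193260} = - 2 \cdot 10305 \left(- \frac{1}{193260}\right) = \left(-2\right) \left(- \frac{687}{12884}\right) = \frac{687}{6442} \approx 0.10664$)
$\left(I{\left(\left(Q{\left(-5 \right)} - 8\right)^{2},-548 \right)} + x\right) + 119615 = \left(\left(-406\right) \left(-548\right) + \frac{687}{6442}\right) + 119615 = \left(222488 + \frac{687}{6442}\right) + 119615 = \frac{1433268383}{6442} + 119615 = \frac{2203828213}{6442}$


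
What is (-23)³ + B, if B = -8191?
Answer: -20358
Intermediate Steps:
(-23)³ + B = (-23)³ - 8191 = -12167 - 8191 = -20358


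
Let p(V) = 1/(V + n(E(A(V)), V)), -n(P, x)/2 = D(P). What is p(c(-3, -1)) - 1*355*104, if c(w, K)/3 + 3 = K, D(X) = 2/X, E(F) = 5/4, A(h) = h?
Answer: -2805925/76 ≈ -36920.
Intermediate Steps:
E(F) = 5/4 (E(F) = 5*(¼) = 5/4)
n(P, x) = -4/P
c(w, K) = -9 + 3*K
p(V) = 1/(-16/5 + V) (p(V) = 1/(V - 4/5/4) = 1/(V - 4*⅘) = 1/(V - 16/5) = 1/(-16/5 + V))
p(c(-3, -1)) - 1*355*104 = 5/(-16 + 5*(-9 + 3*(-1))) - 1*355*104 = 5/(-16 + 5*(-9 - 3)) - 355*104 = 5/(-16 + 5*(-12)) - 36920 = 5/(-16 - 60) - 36920 = 5/(-76) - 36920 = 5*(-1/76) - 36920 = -5/76 - 36920 = -2805925/76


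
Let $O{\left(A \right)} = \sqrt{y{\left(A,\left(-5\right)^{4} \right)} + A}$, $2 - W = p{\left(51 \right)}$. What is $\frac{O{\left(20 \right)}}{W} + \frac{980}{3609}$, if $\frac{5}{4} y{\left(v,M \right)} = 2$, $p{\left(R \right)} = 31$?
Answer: $\frac{980}{3609} - \frac{6 \sqrt{15}}{145} \approx 0.11128$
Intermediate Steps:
$W = -29$ ($W = 2 - 31 = -29$)
$y{\left(v,M \right)} = \frac{8}{5}$ ($y{\left(v,M \right)} = \frac{4}{5} \cdot 2 = \frac{8}{5}$)
$O{\left(A \right)} = \sqrt{\frac{8}{5} + A}$
$\frac{O{\left(20 \right)}}{W} + \frac{980}{3609} = \frac{\frac{1}{5} \sqrt{40 + 25 \cdot 20}}{-29} + \frac{980}{3609} = \frac{\sqrt{40 + 500}}{5} \left(- \frac{1}{29}\right) + 980 \cdot \frac{1}{3609} = \frac{\sqrt{540}}{5} \left(- \frac{1}{29}\right) + \frac{980}{3609} = \frac{6 \sqrt{15}}{5} \left(- \frac{1}{29}\right) + \frac{980}{3609} = - \frac{6 \sqrt{15}}{145} + \frac{980}{3609} = \frac{980}{3609} - \frac{6 \sqrt{15}}{145}$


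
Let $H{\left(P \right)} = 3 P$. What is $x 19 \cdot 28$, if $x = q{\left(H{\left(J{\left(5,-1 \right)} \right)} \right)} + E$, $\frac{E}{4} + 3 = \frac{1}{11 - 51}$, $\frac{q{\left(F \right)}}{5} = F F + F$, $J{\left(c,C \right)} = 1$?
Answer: $\frac{127414}{5} \approx 25483.0$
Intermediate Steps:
$q{\left(F \right)} = 5 F + 5 F^{2}$ ($q{\left(F \right)} = 5 \left(F F + F\right) = 5 \left(F^{2} + F\right) = 5 \left(F + F^{2}\right) = 5 F + 5 F^{2}$)
$E = - \frac{121}{10}$ ($E = -12 + \frac{4}{11 - 51} = -12 + \frac{4}{-40} = -12 + 4 \left(- \frac{1}{40}\right) = -12 - \frac{1}{10} = - \frac{121}{10} \approx -12.1$)
$x = \frac{479}{10}$ ($x = 5 \cdot 3 \cdot 1 \left(1 + 3 \cdot 1\right) - \frac{121}{10} = 5 \cdot 3 \left(1 + 3\right) - \frac{121}{10} = 5 \cdot 3 \cdot 4 - \frac{121}{10} = 60 - \frac{121}{10} = \frac{479}{10} \approx 47.9$)
$x 19 \cdot 28 = \frac{479}{10} \cdot 19 \cdot 28 = \frac{9101}{10} \cdot 28 = \frac{127414}{5}$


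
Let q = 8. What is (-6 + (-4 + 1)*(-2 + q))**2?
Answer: 576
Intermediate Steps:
(-6 + (-4 + 1)*(-2 + q))**2 = (-6 + (-4 + 1)*(-2 + 8))**2 = (-6 - 3*6)**2 = (-6 - 18)**2 = (-24)**2 = 576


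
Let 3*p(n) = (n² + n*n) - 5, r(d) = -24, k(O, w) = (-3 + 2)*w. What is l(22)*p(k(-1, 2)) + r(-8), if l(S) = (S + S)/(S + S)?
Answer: -23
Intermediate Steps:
k(O, w) = -w
p(n) = -5/3 + 2*n²/3 (p(n) = ((n² + n*n) - 5)/3 = ((n² + n²) - 5)/3 = (2*n² - 5)/3 = (-5 + 2*n²)/3 = -5/3 + 2*n²/3)
l(S) = 1 (l(S) = (2*S)/((2*S)) = (2*S)*(1/(2*S)) = 1)
l(22)*p(k(-1, 2)) + r(-8) = 1*(-5/3 + 2*(-1*2)²/3) - 24 = 1*(-5/3 + (⅔)*(-2)²) - 24 = 1*(-5/3 + (⅔)*4) - 24 = 1*(-5/3 + 8/3) - 24 = 1*1 - 24 = 1 - 24 = -23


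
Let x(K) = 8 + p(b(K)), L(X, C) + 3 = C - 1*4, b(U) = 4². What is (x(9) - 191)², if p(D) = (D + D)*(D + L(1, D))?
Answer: 380689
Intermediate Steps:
b(U) = 16
L(X, C) = -7 + C (L(X, C) = -3 + (C - 1*4) = -3 + (C - 4) = -3 + (-4 + C) = -7 + C)
p(D) = 2*D*(-7 + 2*D) (p(D) = (D + D)*(D + (-7 + D)) = (2*D)*(-7 + 2*D) = 2*D*(-7 + 2*D))
x(K) = 808 (x(K) = 8 + 2*16*(-7 + 2*16) = 8 + 2*16*(-7 + 32) = 8 + 2*16*25 = 8 + 800 = 808)
(x(9) - 191)² = (808 - 191)² = 617² = 380689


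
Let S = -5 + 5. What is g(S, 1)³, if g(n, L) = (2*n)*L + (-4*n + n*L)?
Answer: 0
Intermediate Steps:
S = 0
g(n, L) = -4*n + 3*L*n (g(n, L) = 2*L*n + (-4*n + L*n) = -4*n + 3*L*n)
g(S, 1)³ = (0*(-4 + 3*1))³ = (0*(-4 + 3))³ = (0*(-1))³ = 0³ = 0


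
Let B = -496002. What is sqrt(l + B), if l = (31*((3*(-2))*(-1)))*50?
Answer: 3*I*sqrt(54078) ≈ 697.64*I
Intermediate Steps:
l = 9300 (l = (31*(-6*(-1)))*50 = (31*6)*50 = 186*50 = 9300)
sqrt(l + B) = sqrt(9300 - 496002) = sqrt(-486702) = 3*I*sqrt(54078)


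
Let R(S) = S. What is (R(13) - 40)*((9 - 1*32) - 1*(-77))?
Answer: -1458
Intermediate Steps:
(R(13) - 40)*((9 - 1*32) - 1*(-77)) = (13 - 40)*((9 - 1*32) - 1*(-77)) = -27*((9 - 32) + 77) = -27*(-23 + 77) = -27*54 = -1458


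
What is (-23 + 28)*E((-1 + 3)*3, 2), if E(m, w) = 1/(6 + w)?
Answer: 5/8 ≈ 0.62500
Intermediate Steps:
(-23 + 28)*E((-1 + 3)*3, 2) = (-23 + 28)/(6 + 2) = 5/8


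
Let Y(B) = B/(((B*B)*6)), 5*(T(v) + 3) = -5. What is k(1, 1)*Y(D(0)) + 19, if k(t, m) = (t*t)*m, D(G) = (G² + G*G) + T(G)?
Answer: 455/24 ≈ 18.958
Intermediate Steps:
T(v) = -4 (T(v) = -3 + (⅕)*(-5) = -3 - 1 = -4)
D(G) = -4 + 2*G² (D(G) = (G² + G*G) - 4 = (G² + G²) - 4 = 2*G² - 4 = -4 + 2*G²)
k(t, m) = m*t² (k(t, m) = t²*m = m*t²)
Y(B) = 1/(6*B) (Y(B) = B/((B²*6)) = B/((6*B²)) = B*(1/(6*B²)) = 1/(6*B))
k(1, 1)*Y(D(0)) + 19 = (1*1²)*(1/(6*(-4 + 2*0²))) + 19 = (1*1)*(1/(6*(-4 + 2*0))) + 19 = 1*(1/(6*(-4 + 0))) + 19 = 1*((⅙)/(-4)) + 19 = 1*((⅙)*(-¼)) + 19 = 1*(-1/24) + 19 = -1/24 + 19 = 455/24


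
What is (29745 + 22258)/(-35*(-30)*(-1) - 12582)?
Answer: -52003/13632 ≈ -3.8148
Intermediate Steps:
(29745 + 22258)/(-35*(-30)*(-1) - 12582) = 52003/(1050*(-1) - 12582) = 52003/(-1050 - 12582) = 52003/(-13632) = 52003*(-1/13632) = -52003/13632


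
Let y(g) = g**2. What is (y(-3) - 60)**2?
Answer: 2601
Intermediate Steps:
(y(-3) - 60)**2 = ((-3)**2 - 60)**2 = (9 - 60)**2 = (-51)**2 = 2601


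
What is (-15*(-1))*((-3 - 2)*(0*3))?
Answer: 0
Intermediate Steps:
(-15*(-1))*((-3 - 2)*(0*3)) = 15*(-5*0) = 15*0 = 0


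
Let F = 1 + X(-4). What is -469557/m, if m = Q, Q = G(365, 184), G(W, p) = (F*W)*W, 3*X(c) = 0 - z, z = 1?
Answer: -1408671/266450 ≈ -5.2868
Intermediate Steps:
X(c) = -⅓ (X(c) = (0 - 1*1)/3 = (0 - 1)/3 = (⅓)*(-1) = -⅓)
F = ⅔ (F = 1 - ⅓ = ⅔ ≈ 0.66667)
G(W, p) = 2*W²/3 (G(W, p) = (2*W/3)*W = 2*W²/3)
Q = 266450/3 (Q = (⅔)*365² = (⅔)*133225 = 266450/3 ≈ 88817.)
m = 266450/3 ≈ 88817.
-469557/m = -469557/266450/3 = -469557*3/266450 = -1408671/266450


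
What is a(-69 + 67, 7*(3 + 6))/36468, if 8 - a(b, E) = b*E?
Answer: 67/18234 ≈ 0.0036745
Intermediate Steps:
a(b, E) = 8 - E*b (a(b, E) = 8 - b*E = 8 - E*b)
a(-69 + 67, 7*(3 + 6))/36468 = (8 - 7*(3 + 6)*(-69 + 67))/36468 = (8 - 1*7*9*(-2))*(1/36468) = (8 - 1*63*(-2))*(1/36468) = (8 + 126)*(1/36468) = 134*(1/36468) = 67/18234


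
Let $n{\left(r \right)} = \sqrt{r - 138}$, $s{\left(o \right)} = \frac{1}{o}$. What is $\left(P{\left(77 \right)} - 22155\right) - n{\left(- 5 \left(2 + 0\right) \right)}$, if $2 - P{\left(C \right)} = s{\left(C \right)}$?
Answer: $- \frac{1705782}{77} - 2 i \sqrt{37} \approx -22153.0 - 12.166 i$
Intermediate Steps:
$P{\left(C \right)} = 2 - \frac{1}{C}$
$n{\left(r \right)} = \sqrt{-138 + r}$
$\left(P{\left(77 \right)} - 22155\right) - n{\left(- 5 \left(2 + 0\right) \right)} = \left(\left(2 - \frac{1}{77}\right) - 22155\right) - \sqrt{-138 - 5 \left(2 + 0\right)} = \left(\left(2 - \frac{1}{77}\right) - 22155\right) - \sqrt{-138 - 10} = \left(\frac{153}{77} - 22155\right) - \sqrt{-148} = - \frac{1705782}{77} - 2 i \sqrt{37}$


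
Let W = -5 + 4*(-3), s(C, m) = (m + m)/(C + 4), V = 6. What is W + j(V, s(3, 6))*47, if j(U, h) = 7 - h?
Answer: 1620/7 ≈ 231.43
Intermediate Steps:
s(C, m) = 2*m/(4 + C) (s(C, m) = (2*m)/(4 + C) = 2*m/(4 + C))
W = -17 (W = -5 - 12 = -17)
W + j(V, s(3, 6))*47 = -17 + (7 - 2*6/(4 + 3))*47 = -17 + (7 - 2*6/7)*47 = -17 + (7 - 1*12/7)*47 = -17 + (7 - 12/7)*47 = -17 + (37/7)*47 = -17 + 1739/7 = 1620/7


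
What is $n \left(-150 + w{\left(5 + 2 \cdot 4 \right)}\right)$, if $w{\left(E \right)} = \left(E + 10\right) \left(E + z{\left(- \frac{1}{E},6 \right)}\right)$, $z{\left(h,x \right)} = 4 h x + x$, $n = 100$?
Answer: $\frac{317900}{13} \approx 24454.0$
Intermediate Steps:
$z{\left(h,x \right)} = x + 4 h x$ ($z{\left(h,x \right)} = 4 h x + x = x + 4 h x$)
$w{\left(E \right)} = \left(10 + E\right) \left(6 + E - \frac{24}{E}\right)$ ($w{\left(E \right)} = \left(E + 10\right) \left(E + 6 \left(1 + 4 \left(- \frac{1}{E}\right)\right)\right) = \left(10 + E\right) \left(E + 6 \left(1 - \frac{4}{E}\right)\right) = \left(10 + E\right) \left(E + \left(6 - \frac{24}{E}\right)\right) = \left(10 + E\right) \left(6 + E - \frac{24}{E}\right)$)
$n \left(-150 + w{\left(5 + 2 \cdot 4 \right)}\right) = 100 \left(-150 + \left(36 + \left(5 + 2 \cdot 4\right)^{2} - \frac{240}{5 + 2 \cdot 4} + 16 \left(5 + 2 \cdot 4\right)\right)\right) = 100 \left(-150 + \left(36 + \left(5 + 8\right)^{2} - \frac{240}{5 + 8} + 16 \left(5 + 8\right)\right)\right) = 100 \left(-150 + \left(36 + 13^{2} - \frac{240}{13} + 16 \cdot 13\right)\right) = 100 \left(-150 + \left(36 + 169 - \frac{240}{13} + 208\right)\right) = 100 \left(-150 + \frac{5129}{13}\right) = 100 \cdot \frac{3179}{13} = \frac{317900}{13}$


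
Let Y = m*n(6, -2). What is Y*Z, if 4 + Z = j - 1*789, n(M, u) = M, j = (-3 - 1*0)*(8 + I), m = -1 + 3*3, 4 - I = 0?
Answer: -39792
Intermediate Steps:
I = 4 (I = 4 - 1*0 = 4 + 0 = 4)
m = 8 (m = -1 + 9 = 8)
j = -36 (j = (-3 - 1*0)*(8 + 4) = (-3 + 0)*12 = -3*12 = -36)
Z = -829 (Z = -4 + (-36 - 1*789) = -4 + (-36 - 789) = -4 - 825 = -829)
Y = 48 (Y = 8*6 = 48)
Y*Z = 48*(-829) = -39792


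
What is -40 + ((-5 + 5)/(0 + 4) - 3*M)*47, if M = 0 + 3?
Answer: -463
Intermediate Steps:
M = 3
-40 + ((-5 + 5)/(0 + 4) - 3*M)*47 = -40 + ((-5 + 5)/(0 + 4) - 3*3)*47 = -40 + (0/4 - 9)*47 = -40 + (0*(¼) - 9)*47 = -40 + (0 - 9)*47 = -40 - 9*47 = -40 - 423 = -463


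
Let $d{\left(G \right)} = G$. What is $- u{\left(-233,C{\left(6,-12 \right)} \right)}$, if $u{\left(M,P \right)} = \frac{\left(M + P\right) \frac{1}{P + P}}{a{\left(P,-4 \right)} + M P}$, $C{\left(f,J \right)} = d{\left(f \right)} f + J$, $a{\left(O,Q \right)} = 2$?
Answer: $- \frac{209}{268320} \approx -0.00077892$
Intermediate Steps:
$C{\left(f,J \right)} = J + f^{2}$ ($C{\left(f,J \right)} = f f + J = f^{2} + J = J + f^{2}$)
$u{\left(M,P \right)} = \frac{M + P}{2 P \left(2 + M P\right)}$ ($u{\left(M,P \right)} = \frac{\left(M + P\right) \frac{1}{P + P}}{2 + M P} = \frac{\left(M + P\right) \frac{1}{2 P}}{2 + M P} = \frac{\frac{1}{2} \frac{1}{P} \left(M + P\right)}{2 + M P} = \frac{M + P}{2 P \left(2 + M P\right)}$)
$- u{\left(-233,C{\left(6,-12 \right)} \right)} = - \frac{-233 - \left(12 - 6^{2}\right)}{2 \left(-12 + 6^{2}\right) \left(2 - 233 \left(-12 + 6^{2}\right)\right)} = - \frac{-233 + \left(-12 + 36\right)}{2 \left(-12 + 36\right) \left(2 - 233 \left(-12 + 36\right)\right)} = - \frac{-233 + 24}{2 \cdot 24 \left(2 - 5592\right)} = - \frac{-209}{2 \cdot 24 \left(2 - 5592\right)} = - \frac{-209}{2 \cdot 24 \left(-5590\right)} = - \frac{\left(-1\right) \left(-209\right)}{2 \cdot 24 \cdot 5590} = \left(-1\right) \frac{209}{268320} = - \frac{209}{268320}$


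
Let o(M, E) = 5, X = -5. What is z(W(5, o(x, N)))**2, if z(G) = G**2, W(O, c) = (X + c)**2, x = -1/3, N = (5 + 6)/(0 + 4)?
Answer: 0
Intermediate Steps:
N = 11/4 ≈ 2.7500
x = -1/3 (x = -1*1/3 = -1/3 ≈ -0.33333)
W(O, c) = (-5 + c)**2
z(W(5, o(x, N)))**2 = (((-5 + 5)**2)**2)**2 = ((0**2)**2)**2 = (0**2)**2 = 0**2 = 0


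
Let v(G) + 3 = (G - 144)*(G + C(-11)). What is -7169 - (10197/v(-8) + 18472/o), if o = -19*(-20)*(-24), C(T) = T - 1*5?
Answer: -44137117/6156 ≈ -7169.8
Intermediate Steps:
C(T) = -5 + T (C(T) = T - 5 = -5 + T)
o = -9120 (o = 380*(-24) = -9120)
v(G) = -3 + (-144 + G)*(-16 + G) (v(G) = -3 + (G - 144)*(G + (-5 - 11)) = -3 + (-144 + G)*(G - 16) = -3 + (-144 + G)*(-16 + G))
-7169 - (10197/v(-8) + 18472/o) = -7169 - (10197/(2301 + (-8)² - 160*(-8)) + 18472/(-9120)) = -7169 - (10197/(2301 + 64 + 1280) + 18472*(-1/9120)) = -7169 - (10197/3645 - 2309/1140) = -7169 - (10197*(1/3645) - 2309/1140) = -7169 - (1133/405 - 2309/1140) = -7169 - 1*4753/6156 = -7169 - 4753/6156 = -44137117/6156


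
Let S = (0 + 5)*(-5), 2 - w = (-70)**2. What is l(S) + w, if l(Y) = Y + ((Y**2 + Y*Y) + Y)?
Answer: -3698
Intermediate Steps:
w = -4898 (w = 2 - 1*(-70)**2 = 2 - 1*4900 = 2 - 4900 = -4898)
S = -25 (S = 5*(-5) = -25)
l(Y) = 2*Y + 2*Y**2 (l(Y) = Y + ((Y**2 + Y**2) + Y) = Y + (2*Y**2 + Y) = Y + (Y + 2*Y**2) = 2*Y + 2*Y**2)
l(S) + w = 2*(-25)*(1 - 25) - 4898 = 2*(-25)*(-24) - 4898 = 1200 - 4898 = -3698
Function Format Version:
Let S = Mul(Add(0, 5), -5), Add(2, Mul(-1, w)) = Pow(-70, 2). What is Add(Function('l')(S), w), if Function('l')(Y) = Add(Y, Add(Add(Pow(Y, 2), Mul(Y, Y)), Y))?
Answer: -3698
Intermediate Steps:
w = -4898 (w = Add(2, Mul(-1, Pow(-70, 2))) = Add(2, Mul(-1, 4900)) = Add(2, -4900) = -4898)
S = -25 (S = Mul(5, -5) = -25)
Function('l')(Y) = Add(Mul(2, Y), Mul(2, Pow(Y, 2))) (Function('l')(Y) = Add(Y, Add(Add(Pow(Y, 2), Pow(Y, 2)), Y)) = Add(Y, Add(Mul(2, Pow(Y, 2)), Y)) = Add(Y, Add(Y, Mul(2, Pow(Y, 2)))) = Add(Mul(2, Y), Mul(2, Pow(Y, 2))))
Add(Function('l')(S), w) = Add(Mul(2, -25, Add(1, -25)), -4898) = Add(Mul(2, -25, -24), -4898) = Add(1200, -4898) = -3698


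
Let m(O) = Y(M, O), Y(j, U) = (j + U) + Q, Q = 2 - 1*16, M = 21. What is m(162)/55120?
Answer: 13/4240 ≈ 0.0030660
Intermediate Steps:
Q = -14 (Q = 2 - 16 = -14)
Y(j, U) = -14 + U + j (Y(j, U) = (j + U) - 14 = (U + j) - 14 = -14 + U + j)
m(O) = 7 + O (m(O) = -14 + O + 21 = 7 + O)
m(162)/55120 = (7 + 162)/55120 = 169*(1/55120) = 13/4240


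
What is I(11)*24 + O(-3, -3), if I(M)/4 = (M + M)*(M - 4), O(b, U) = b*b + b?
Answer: 14790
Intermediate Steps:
O(b, U) = b + b² (O(b, U) = b² + b = b + b²)
I(M) = 8*M*(-4 + M) (I(M) = 4*((M + M)*(M - 4)) = 4*((2*M)*(-4 + M)) = 4*(2*M*(-4 + M)) = 8*M*(-4 + M))
I(11)*24 + O(-3, -3) = (8*11*(-4 + 11))*24 - 3*(1 - 3) = (8*11*7)*24 - 3*(-2) = 616*24 + 6 = 14784 + 6 = 14790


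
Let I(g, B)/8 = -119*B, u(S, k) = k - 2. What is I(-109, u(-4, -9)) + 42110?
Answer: 52582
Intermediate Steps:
u(S, k) = -2 + k
I(g, B) = -952*B (I(g, B) = 8*(-119*B) = -952*B)
I(-109, u(-4, -9)) + 42110 = -952*(-2 - 9) + 42110 = -952*(-11) + 42110 = 10472 + 42110 = 52582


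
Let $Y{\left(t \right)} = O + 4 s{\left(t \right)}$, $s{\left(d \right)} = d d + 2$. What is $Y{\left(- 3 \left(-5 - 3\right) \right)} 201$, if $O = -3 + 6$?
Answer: $465315$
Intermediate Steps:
$O = 3$
$s{\left(d \right)} = 2 + d^{2}$ ($s{\left(d \right)} = d^{2} + 2 = 2 + d^{2}$)
$Y{\left(t \right)} = 11 + 4 t^{2}$ ($Y{\left(t \right)} = 3 + 4 \left(2 + t^{2}\right) = 3 + \left(8 + 4 t^{2}\right) = 11 + 4 t^{2}$)
$Y{\left(- 3 \left(-5 - 3\right) \right)} 201 = \left(11 + 4 \left(- 3 \left(-5 - 3\right)\right)^{2}\right) 201 = \left(11 + 4 \left(\left(-3\right) \left(-8\right)\right)^{2}\right) 201 = \left(11 + 4 \cdot 24^{2}\right) 201 = \left(11 + 4 \cdot 576\right) 201 = \left(11 + 2304\right) 201 = 2315 \cdot 201 = 465315$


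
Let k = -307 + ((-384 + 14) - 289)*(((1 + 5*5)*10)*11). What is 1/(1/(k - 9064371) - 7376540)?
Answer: -10949418/80768819853721 ≈ -1.3556e-7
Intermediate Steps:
k = -1885047 (k = -307 + (-370 - 289)*(((1 + 25)*10)*11) = -307 - 659*26*10*11 = -307 - 171340*11 = -307 - 659*2860 = -307 - 1884740 = -1885047)
1/(1/(k - 9064371) - 7376540) = 1/(1/(-1885047 - 9064371) - 7376540) = 1/(1/(-10949418) - 7376540) = 1/(-1/10949418 - 7376540) = 1/(-80768819853721/10949418) = -10949418/80768819853721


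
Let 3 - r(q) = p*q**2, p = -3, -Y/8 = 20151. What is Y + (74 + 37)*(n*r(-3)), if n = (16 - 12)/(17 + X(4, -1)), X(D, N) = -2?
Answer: -160320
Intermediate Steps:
Y = -161208 (Y = -8*20151 = -161208)
n = 4/15 (n = (16 - 12)/(17 - 2) = 4/15 ≈ 0.26667)
r(q) = 3 + 3*q**2 (r(q) = 3 - (-3)*q**2 = 3 + 3*q**2)
Y + (74 + 37)*(n*r(-3)) = -161208 + (74 + 37)*(4*(3 + 3*(-3)**2)/15) = -161208 + 111*(4*(3 + 3*9)/15) = -161208 + 111*(4*(3 + 27)/15) = -161208 + 111*((4/15)*30) = -161208 + 111*8 = -161208 + 888 = -160320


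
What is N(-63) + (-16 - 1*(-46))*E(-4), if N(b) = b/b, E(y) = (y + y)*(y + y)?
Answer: 1921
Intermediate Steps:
E(y) = 4*y**2 (E(y) = (2*y)*(2*y) = 4*y**2)
N(b) = 1
N(-63) + (-16 - 1*(-46))*E(-4) = 1 + (-16 - 1*(-46))*(4*(-4)**2) = 1 + (-16 + 46)*(4*16) = 1 + 30*64 = 1 + 1920 = 1921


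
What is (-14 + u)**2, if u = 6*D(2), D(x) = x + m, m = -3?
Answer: 400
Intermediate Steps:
D(x) = -3 + x (D(x) = x - 3 = -3 + x)
u = -6 (u = 6*(-3 + 2) = 6*(-1) = -6)
(-14 + u)**2 = (-14 - 6)**2 = (-20)**2 = 400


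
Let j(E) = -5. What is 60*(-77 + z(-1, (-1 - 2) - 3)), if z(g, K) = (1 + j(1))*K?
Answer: -3180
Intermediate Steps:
z(g, K) = -4*K (z(g, K) = (1 - 5)*K = -4*K)
60*(-77 + z(-1, (-1 - 2) - 3)) = 60*(-77 - 4*((-1 - 2) - 3)) = 60*(-77 - 4*(-3 - 3)) = 60*(-77 - 4*(-6)) = 60*(-77 + 24) = 60*(-53) = -3180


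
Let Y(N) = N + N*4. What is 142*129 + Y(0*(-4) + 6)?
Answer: 18348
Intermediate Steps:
Y(N) = 5*N (Y(N) = N + 4*N = 5*N)
142*129 + Y(0*(-4) + 6) = 142*129 + 5*(0*(-4) + 6) = 18318 + 5*(0 + 6) = 18318 + 5*6 = 18318 + 30 = 18348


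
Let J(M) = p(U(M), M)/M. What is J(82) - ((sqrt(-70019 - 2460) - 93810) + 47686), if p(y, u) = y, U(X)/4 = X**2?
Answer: 46452 - 11*I*sqrt(599) ≈ 46452.0 - 269.22*I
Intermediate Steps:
U(X) = 4*X**2
J(M) = 4*M (J(M) = (4*M**2)/M = 4*M)
J(82) - ((sqrt(-70019 - 2460) - 93810) + 47686) = 4*82 - ((sqrt(-70019 - 2460) - 93810) + 47686) = 328 - ((sqrt(-72479) - 93810) + 47686) = 328 - ((11*I*sqrt(599) - 93810) + 47686) = 328 - ((-93810 + 11*I*sqrt(599)) + 47686) = 328 - (-46124 + 11*I*sqrt(599)) = 328 + (46124 - 11*I*sqrt(599)) = 46452 - 11*I*sqrt(599)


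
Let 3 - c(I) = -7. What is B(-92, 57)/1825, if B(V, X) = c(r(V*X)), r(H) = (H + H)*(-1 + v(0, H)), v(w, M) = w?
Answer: 2/365 ≈ 0.0054795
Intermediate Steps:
r(H) = -2*H (r(H) = (H + H)*(-1 + 0) = (2*H)*(-1) = -2*H)
c(I) = 10 (c(I) = 3 - 1*(-7) = 3 + 7 = 10)
B(V, X) = 10
B(-92, 57)/1825 = 10/1825 = 10*(1/1825) = 2/365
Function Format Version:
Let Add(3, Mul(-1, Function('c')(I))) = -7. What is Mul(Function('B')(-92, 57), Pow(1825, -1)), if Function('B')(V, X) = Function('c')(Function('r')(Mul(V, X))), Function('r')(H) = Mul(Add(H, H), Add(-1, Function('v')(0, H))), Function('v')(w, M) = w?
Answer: Rational(2, 365) ≈ 0.0054795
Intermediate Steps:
Function('r')(H) = Mul(-2, H) (Function('r')(H) = Mul(Add(H, H), Add(-1, 0)) = Mul(Mul(2, H), -1) = Mul(-2, H))
Function('c')(I) = 10 (Function('c')(I) = Add(3, Mul(-1, -7)) = Add(3, 7) = 10)
Function('B')(V, X) = 10
Mul(Function('B')(-92, 57), Pow(1825, -1)) = Mul(10, Pow(1825, -1)) = Mul(10, Rational(1, 1825)) = Rational(2, 365)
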